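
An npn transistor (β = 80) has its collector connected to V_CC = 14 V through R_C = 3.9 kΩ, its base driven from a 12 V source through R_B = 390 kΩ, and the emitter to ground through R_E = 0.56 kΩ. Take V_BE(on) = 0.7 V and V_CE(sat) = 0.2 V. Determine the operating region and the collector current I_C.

active; I_C ≈ 2.1 mA

Assume active. Base-emitter loop: I_B = (V_BB − V_BE)/(R_B + (β+1)R_E) = (12 − 0.7)/(390 + 81×0.56) = 0.026 mA.
I_C = β·I_B = 80×0.026 = 2.08 mA.
V_CE = V_CC − I_C·R_C − I_E·R_E = 14 − 2.08×3.9 − 2.1×0.56 = 4.72 V > V_CE(sat), so the active-region assumption holds.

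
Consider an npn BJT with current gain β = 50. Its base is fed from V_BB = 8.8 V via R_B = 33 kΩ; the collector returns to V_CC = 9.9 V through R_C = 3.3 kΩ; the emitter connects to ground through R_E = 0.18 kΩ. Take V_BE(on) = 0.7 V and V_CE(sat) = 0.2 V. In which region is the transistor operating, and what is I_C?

saturation; I_C ≈ 2.8 mA

Assume active: I_B = (8.8 − 0.7)/(33 + 51×0.18) = 0.192 mA, I_C = β·I_B = 9.6 mA.
Then V_CE = 9.9 − 9.6×3.3 − 9.79×0.18 = -23.5 V < 0.2 V — the active assumption fails.
Re-solve with V_CE = 0.2 V. KCL at the emitter: V_E/R_E = (V_BB−0.7−V_E)/R_B + (V_CC−0.2−V_E)/R_C, giving V_E = 0.541 V.
I_C = (V_CC − 0.2 − V_E)/R_C = (9.7 − 0.541)/3.3 = 2.78 mA.
Check: I_B = (8.1 − 0.541)/33 = 0.229 mA, and β·I_B = 11.5 mA > I_C, confirming saturation.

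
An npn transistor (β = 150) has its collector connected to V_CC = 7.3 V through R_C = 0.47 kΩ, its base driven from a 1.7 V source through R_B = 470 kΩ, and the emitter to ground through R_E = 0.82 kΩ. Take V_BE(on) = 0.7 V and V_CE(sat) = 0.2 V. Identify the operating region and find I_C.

Assume active. Base-emitter loop: I_B = (V_BB − V_BE)/(R_B + (β+1)R_E) = (1.7 − 0.7)/(470 + 151×0.82) = 0.00168 mA.
I_C = β·I_B = 150×0.00168 = 0.253 mA.
V_CE = V_CC − I_C·R_C − I_E·R_E = 7.3 − 0.253×0.47 − 0.254×0.82 = 6.97 V > V_CE(sat), so the active-region assumption holds.

active; I_C ≈ 0.25 mA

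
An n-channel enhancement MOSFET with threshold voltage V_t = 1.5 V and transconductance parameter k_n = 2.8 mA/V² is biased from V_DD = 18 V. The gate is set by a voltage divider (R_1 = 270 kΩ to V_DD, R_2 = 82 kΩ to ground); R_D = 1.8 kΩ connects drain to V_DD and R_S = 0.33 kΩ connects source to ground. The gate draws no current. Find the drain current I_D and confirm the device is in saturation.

I_D ≈ 3.4 mA

V_G = V_DD·R_2/(R_1+R_2) = 18×82/352 = 4.19 V.
Assume saturation: I_D = (k_n/2)(V_GS − V_t)² with V_GS = V_G − I_D·R_S = 4.19 − 0.33·I_D.
Substituting gives 0.152·I_D² − 3.49·I_D + 10.2 = 0, with roots I_D = 3.42 or 19.5 mA.
The root I_D = 19.5 mA gives V_GS = -2.23 V ≤ V_t, so take I_D = 3.42 mA.
Then V_GS = 3.06 V and V_DS = V_DD − I_D(R_D+R_S) = 18 − 3.42×2.13 = 10.7 V.
Saturation requires V_DS ≥ V_GS − V_t = 1.56 V; 10.7 ≥ 1.56 ✓.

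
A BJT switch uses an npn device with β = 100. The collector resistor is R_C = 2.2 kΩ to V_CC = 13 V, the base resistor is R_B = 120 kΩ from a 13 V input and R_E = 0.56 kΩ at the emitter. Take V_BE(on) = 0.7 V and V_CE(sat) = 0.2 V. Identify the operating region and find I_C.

saturation; I_C ≈ 4.6 mA

Assume active: I_B = (13 − 0.7)/(120 + 101×0.56) = 0.0697 mA, I_C = β·I_B = 6.97 mA.
Then V_CE = 13 − 6.97×2.2 − 7.04×0.56 = -6.27 V < 0.2 V — the active assumption fails.
Re-solve with V_CE = 0.2 V. KCL at the emitter: V_E/R_E = (V_BB−0.7−V_E)/R_B + (V_CC−0.2−V_E)/R_C, giving V_E = 2.63 V.
I_C = (V_CC − 0.2 − V_E)/R_C = (12.8 − 2.63)/2.2 = 4.62 mA.
Check: I_B = (12.3 − 2.63)/120 = 0.0806 mA, and β·I_B = 8.06 mA > I_C, confirming saturation.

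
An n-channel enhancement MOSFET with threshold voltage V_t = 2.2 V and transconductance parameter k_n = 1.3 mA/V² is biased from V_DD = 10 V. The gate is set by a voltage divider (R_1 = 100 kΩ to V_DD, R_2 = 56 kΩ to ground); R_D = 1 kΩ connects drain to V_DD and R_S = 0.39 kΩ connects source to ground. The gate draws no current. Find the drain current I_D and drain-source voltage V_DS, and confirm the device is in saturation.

V_G = V_DD·R_2/(R_1+R_2) = 10×56/156 = 3.59 V.
Assume saturation: I_D = (k_n/2)(V_GS − V_t)² with V_GS = V_G − I_D·R_S = 3.59 − 0.39·I_D.
Substituting gives 0.0989·I_D² − 1.7·I_D + 1.26 = 0, with roots I_D = 0.771 or 16.5 mA.
The root I_D = 16.5 mA gives V_GS = -2.83 V ≤ V_t, so take I_D = 0.771 mA.
Then V_GS = 3.29 V and V_DS = V_DD − I_D(R_D+R_S) = 10 − 0.771×1.39 = 8.93 V.
Saturation requires V_DS ≥ V_GS − V_t = 1.09 V; 8.93 ≥ 1.09 ✓.

I_D ≈ 0.77 mA, V_DS ≈ 8.9 V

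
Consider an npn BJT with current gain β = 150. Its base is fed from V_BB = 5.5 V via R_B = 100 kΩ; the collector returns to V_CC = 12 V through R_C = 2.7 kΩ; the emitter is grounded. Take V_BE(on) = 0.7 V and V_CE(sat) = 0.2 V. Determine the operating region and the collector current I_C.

saturation; I_C ≈ 4.4 mA

Assume active: I_B = (5.5 − 0.7)/100 = 0.048 mA, giving I_C = β·I_B = 7.2 mA.
But then V_CE = 12 − 7.2×2.7 = -7.44 V < V_CE(sat) = 0.2 V — impossible in the active region.
So the transistor is saturated. With V_CE = 0.2 V, I_C = (V_CC − 0.2)/R_C = 11.8/2.7 = 4.37 mA.
Check: β·I_B = 7.2 mA > I_C = 4.37 mA, confirming saturation.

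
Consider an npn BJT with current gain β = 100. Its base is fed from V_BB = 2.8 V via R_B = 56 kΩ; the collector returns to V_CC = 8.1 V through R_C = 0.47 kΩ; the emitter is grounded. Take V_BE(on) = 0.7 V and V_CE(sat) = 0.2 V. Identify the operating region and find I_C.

Assume active. Base-emitter loop: I_B = (V_BB − V_BE)/R_B = (2.8 − 0.7)/56 = 0.0375 mA.
I_C = β·I_B = 100×0.0375 = 3.75 mA.
V_CE = V_CC − I_C·R_C = 8.1 − 3.75×0.47 = 6.34 V > V_CE(sat), so the active-region assumption holds.

active; I_C ≈ 3.7 mA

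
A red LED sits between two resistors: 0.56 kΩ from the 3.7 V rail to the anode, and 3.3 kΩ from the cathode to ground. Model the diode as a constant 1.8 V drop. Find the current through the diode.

I ≈ 0.49 mA

The two resistors are in series with the diode, so KVL gives 3.7 = I·0.56 + 1.8 + I·3.3.
I = (3.7 − 1.8) / (0.56 + 3.3) kΩ = 1.9 / 3.86 = 0.492 mA.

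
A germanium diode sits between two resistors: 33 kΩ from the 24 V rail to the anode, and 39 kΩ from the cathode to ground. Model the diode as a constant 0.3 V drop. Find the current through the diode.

I ≈ 0.33 mA

The two resistors are in series with the diode, so KVL gives 24 = I·33 + 0.3 + I·39.
I = (24 − 0.3) / (33 + 39) kΩ = 23.7 / 72 = 0.329 mA.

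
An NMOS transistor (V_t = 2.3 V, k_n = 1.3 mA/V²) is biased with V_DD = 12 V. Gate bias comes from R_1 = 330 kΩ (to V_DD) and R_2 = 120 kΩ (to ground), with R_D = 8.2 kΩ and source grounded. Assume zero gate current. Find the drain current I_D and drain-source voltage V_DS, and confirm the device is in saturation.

V_G = V_DD·R_2/(R_1+R_2) = 12×120/450 = 3.2 V. With the source grounded, V_GS = V_G = 3.2 V.
Assume saturation: I_D = (k_n/2)(V_GS − V_t)² = (1.3/2)×(3.2 − 2.3)² = 0.65×0.9² = 0.527 mA.
V_DS = V_DD − I_D·R_D = 12 − 0.527×8.2 = 7.68 V.
Saturation requires V_DS ≥ V_GS − V_t = 0.9 V; 7.68 ≥ 0.9 ✓.

I_D ≈ 0.53 mA, V_DS ≈ 7.7 V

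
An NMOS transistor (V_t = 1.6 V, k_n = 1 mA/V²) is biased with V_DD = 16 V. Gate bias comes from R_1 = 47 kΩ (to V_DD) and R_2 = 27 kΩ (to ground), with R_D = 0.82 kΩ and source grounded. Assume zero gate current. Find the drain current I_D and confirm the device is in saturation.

V_G = V_DD·R_2/(R_1+R_2) = 16×27/74 = 5.84 V. With the source grounded, V_GS = V_G = 5.84 V.
Assume saturation: I_D = (k_n/2)(V_GS − V_t)² = (1/2)×(5.84 − 1.6)² = 0.5×4.24² = 8.98 mA.
V_DS = V_DD − I_D·R_D = 16 − 8.98×0.82 = 8.64 V.
Saturation requires V_DS ≥ V_GS − V_t = 4.24 V; 8.64 ≥ 4.24 ✓.

I_D ≈ 9 mA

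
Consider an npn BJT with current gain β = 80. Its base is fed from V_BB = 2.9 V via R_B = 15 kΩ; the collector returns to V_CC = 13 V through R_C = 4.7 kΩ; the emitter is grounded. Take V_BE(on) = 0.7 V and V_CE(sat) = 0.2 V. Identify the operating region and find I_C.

Assume active: I_B = (2.9 − 0.7)/15 = 0.147 mA, giving I_C = β·I_B = 11.7 mA.
But then V_CE = 13 − 11.7×4.7 = -42.1 V < V_CE(sat) = 0.2 V — impossible in the active region.
So the transistor is saturated. With V_CE = 0.2 V, I_C = (V_CC − 0.2)/R_C = 12.8/4.7 = 2.72 mA.
Check: β·I_B = 11.7 mA > I_C = 2.72 mA, confirming saturation.

saturation; I_C ≈ 2.7 mA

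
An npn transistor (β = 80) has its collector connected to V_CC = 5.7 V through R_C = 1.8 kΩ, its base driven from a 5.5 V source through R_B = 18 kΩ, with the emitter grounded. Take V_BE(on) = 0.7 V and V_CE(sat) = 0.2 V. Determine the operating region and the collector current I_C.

saturation; I_C ≈ 3.1 mA

Assume active: I_B = (5.5 − 0.7)/18 = 0.267 mA, giving I_C = β·I_B = 21.3 mA.
But then V_CE = 5.7 − 21.3×1.8 = -32.7 V < V_CE(sat) = 0.2 V — impossible in the active region.
So the transistor is saturated. With V_CE = 0.2 V, I_C = (V_CC − 0.2)/R_C = 5.5/1.8 = 3.06 mA.
Check: β·I_B = 21.3 mA > I_C = 3.06 mA, confirming saturation.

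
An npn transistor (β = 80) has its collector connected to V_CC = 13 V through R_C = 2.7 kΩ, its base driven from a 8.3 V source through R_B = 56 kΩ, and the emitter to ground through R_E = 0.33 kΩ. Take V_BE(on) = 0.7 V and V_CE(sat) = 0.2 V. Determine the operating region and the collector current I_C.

Assume active: I_B = (8.3 − 0.7)/(56 + 81×0.33) = 0.0919 mA, I_C = β·I_B = 7.35 mA.
Then V_CE = 13 − 7.35×2.7 − 7.44×0.33 = -9.3 V < 0.2 V — the active assumption fails.
Re-solve with V_CE = 0.2 V. KCL at the emitter: V_E/R_E = (V_BB−0.7−V_E)/R_B + (V_CC−0.2−V_E)/R_C, giving V_E = 1.43 V.
I_C = (V_CC − 0.2 − V_E)/R_C = (12.8 − 1.43)/2.7 = 4.21 mA.
Check: I_B = (7.6 − 1.43)/56 = 0.11 mA, and β·I_B = 8.82 mA > I_C, confirming saturation.

saturation; I_C ≈ 4.2 mA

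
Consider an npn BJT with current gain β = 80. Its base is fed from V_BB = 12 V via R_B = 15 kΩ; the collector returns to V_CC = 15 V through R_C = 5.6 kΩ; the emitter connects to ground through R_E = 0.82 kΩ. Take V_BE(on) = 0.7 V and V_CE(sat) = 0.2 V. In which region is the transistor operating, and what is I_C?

Assume active: I_B = (12 − 0.7)/(15 + 81×0.82) = 0.139 mA, I_C = β·I_B = 11.1 mA.
Then V_CE = 15 − 11.1×5.6 − 11.2×0.82 = -56.4 V < 0.2 V — the active assumption fails.
Re-solve with V_CE = 0.2 V. KCL at the emitter: V_E/R_E = (V_BB−0.7−V_E)/R_B + (V_CC−0.2−V_E)/R_C, giving V_E = 2.32 V.
I_C = (V_CC − 0.2 − V_E)/R_C = (14.8 − 2.32)/5.6 = 2.23 mA.
Check: I_B = (11.3 − 2.32)/15 = 0.599 mA, and β·I_B = 47.9 mA > I_C, confirming saturation.

saturation; I_C ≈ 2.2 mA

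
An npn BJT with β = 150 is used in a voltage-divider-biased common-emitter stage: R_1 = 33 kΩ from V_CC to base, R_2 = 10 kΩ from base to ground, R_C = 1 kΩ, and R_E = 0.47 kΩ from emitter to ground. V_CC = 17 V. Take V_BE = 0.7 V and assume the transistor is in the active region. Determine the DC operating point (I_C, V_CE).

Thevenize the base divider: V_Th = V_CC·R_2/(R_1+R_2) = 17×10/43 = 3.95 V, R_Th = R_1‖R_2 = 7.67 kΩ.
Base-emitter loop: V_Th = I_B·R_Th + V_BE + (β+1)I_B·R_E, so I_B = (3.95 − 0.7) / (7.67 + 151×0.47) = 0.0414 mA.
I_C = β·I_B = 150×0.0414 = 6.21 mA, and I_E = (β+1)I_B = 6.25 mA.
V_CE = V_CC − I_C·R_C − I_E·R_E = 17 − 6.21×1 − 6.25×0.47 = 7.86 V.
V_CE = 7.86 V > 0.2 V confirms active-region operation.

I_C ≈ 6.2 mA, V_CE ≈ 7.9 V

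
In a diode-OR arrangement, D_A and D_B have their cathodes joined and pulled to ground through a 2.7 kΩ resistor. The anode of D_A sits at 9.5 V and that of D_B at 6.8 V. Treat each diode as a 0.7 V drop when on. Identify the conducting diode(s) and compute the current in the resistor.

Only D_A conducts; I_R ≈ 3.3 mA

Assume both conduct. Then node N would need to be at both 9.5−0.7 = 8.8 V and 6.8−0.7 = 6.1 V, which is impossible.
Assume only D_A conducts: V_N = 9.5 − 0.7 = 8.8 V, so I_R = 8.8/2.7 = 3.26 mA.
Check D_B: its anode-to-cathode voltage is 6.8 − 8.8 = -2 V < 0.7 V, so it is off. The assumption is consistent.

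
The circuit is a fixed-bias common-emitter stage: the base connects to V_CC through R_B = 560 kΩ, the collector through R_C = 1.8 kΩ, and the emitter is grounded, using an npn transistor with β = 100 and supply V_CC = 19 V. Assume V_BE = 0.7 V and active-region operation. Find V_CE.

Base loop: V_CC = I_B·R_B + V_BE, so I_B = (19 − 0.7)/560 kΩ = 0.0327 mA.
In the active region I_C = β·I_B = 100 × 0.0327 = 3.27 mA.
Collector loop: V_CE = V_CC − I_C·R_C = 19 − 3.27×1.8 = 13.1 V.
Since V_CE = 13.1 V > V_CE(sat) ≈ 0.2 V, the transistor is in the active region as assumed.

V_CE ≈ 13 V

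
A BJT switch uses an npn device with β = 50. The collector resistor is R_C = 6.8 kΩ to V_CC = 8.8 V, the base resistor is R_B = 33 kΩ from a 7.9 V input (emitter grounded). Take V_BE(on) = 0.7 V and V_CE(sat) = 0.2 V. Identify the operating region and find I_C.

Assume active: I_B = (7.9 − 0.7)/33 = 0.218 mA, giving I_C = β·I_B = 10.9 mA.
But then V_CE = 8.8 − 10.9×6.8 = -65.4 V < V_CE(sat) = 0.2 V — impossible in the active region.
So the transistor is saturated. With V_CE = 0.2 V, I_C = (V_CC − 0.2)/R_C = 8.6/6.8 = 1.26 mA.
Check: β·I_B = 10.9 mA > I_C = 1.26 mA, confirming saturation.

saturation; I_C ≈ 1.3 mA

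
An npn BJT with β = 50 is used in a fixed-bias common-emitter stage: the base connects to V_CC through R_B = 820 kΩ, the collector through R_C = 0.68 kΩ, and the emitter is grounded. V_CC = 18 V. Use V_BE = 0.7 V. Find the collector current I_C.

I_C ≈ 1.1 mA

Base loop: V_CC = I_B·R_B + V_BE, so I_B = (18 − 0.7)/820 kΩ = 0.0211 mA.
In the active region I_C = β·I_B = 50 × 0.0211 = 1.05 mA.
Collector loop: V_CE = V_CC − I_C·R_C = 18 − 1.05×0.68 = 17.3 V.
Since V_CE = 17.3 V > V_CE(sat) ≈ 0.2 V, the transistor is in the active region as assumed.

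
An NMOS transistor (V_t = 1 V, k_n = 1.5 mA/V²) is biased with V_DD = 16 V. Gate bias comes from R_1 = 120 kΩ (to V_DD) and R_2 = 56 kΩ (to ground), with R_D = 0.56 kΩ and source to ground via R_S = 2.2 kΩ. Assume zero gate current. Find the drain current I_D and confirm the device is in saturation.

V_G = V_DD·R_2/(R_1+R_2) = 16×56/176 = 5.09 V.
Assume saturation: I_D = (k_n/2)(V_GS − V_t)² with V_GS = V_G − I_D·R_S = 5.09 − 2.2·I_D.
Substituting gives 3.63·I_D² − 14.5·I_D + 12.6 = 0, with roots I_D = 1.27 or 2.73 mA.
The root I_D = 2.73 mA gives V_GS = -0.907 V ≤ V_t, so take I_D = 1.27 mA.
Then V_GS = 2.3 V and V_DS = V_DD − I_D(R_D+R_S) = 16 − 1.27×2.76 = 12.5 V.
Saturation requires V_DS ≥ V_GS − V_t = 1.3 V; 12.5 ≥ 1.3 ✓.

I_D ≈ 1.3 mA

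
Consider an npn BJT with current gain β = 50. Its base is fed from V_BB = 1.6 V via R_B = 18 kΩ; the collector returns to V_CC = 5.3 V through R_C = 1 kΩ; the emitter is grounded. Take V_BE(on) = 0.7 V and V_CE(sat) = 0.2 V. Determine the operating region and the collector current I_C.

active; I_C ≈ 2.5 mA

Assume active. Base-emitter loop: I_B = (V_BB − V_BE)/R_B = (1.6 − 0.7)/18 = 0.05 mA.
I_C = β·I_B = 50×0.05 = 2.5 mA.
V_CE = V_CC − I_C·R_C = 5.3 − 2.5×1 = 2.8 V > V_CE(sat), so the active-region assumption holds.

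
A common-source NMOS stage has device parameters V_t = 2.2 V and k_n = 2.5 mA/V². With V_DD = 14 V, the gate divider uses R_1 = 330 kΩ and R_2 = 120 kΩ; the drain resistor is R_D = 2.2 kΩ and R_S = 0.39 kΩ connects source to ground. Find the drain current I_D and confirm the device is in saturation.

I_D ≈ 1.3 mA

V_G = V_DD·R_2/(R_1+R_2) = 14×120/450 = 3.73 V.
Assume saturation: I_D = (k_n/2)(V_GS − V_t)² with V_GS = V_G − I_D·R_S = 3.73 − 0.39·I_D.
Substituting gives 0.19·I_D² − 2.5·I_D + 2.94 = 0, with roots I_D = 1.31 or 11.8 mA.
The root I_D = 11.8 mA gives V_GS = -0.874 V ≤ V_t, so take I_D = 1.31 mA.
Then V_GS = 3.22 V and V_DS = V_DD − I_D(R_D+R_S) = 14 − 1.31×2.59 = 10.6 V.
Saturation requires V_DS ≥ V_GS − V_t = 1.02 V; 10.6 ≥ 1.02 ✓.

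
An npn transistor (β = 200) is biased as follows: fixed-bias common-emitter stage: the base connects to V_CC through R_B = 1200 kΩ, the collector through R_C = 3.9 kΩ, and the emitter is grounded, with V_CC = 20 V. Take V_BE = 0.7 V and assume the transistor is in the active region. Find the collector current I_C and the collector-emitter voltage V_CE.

Base loop: V_CC = I_B·R_B + V_BE, so I_B = (20 − 0.7)/1200 kΩ = 0.0161 mA.
In the active region I_C = β·I_B = 200 × 0.0161 = 3.22 mA.
Collector loop: V_CE = V_CC − I_C·R_C = 20 − 3.22×3.9 = 7.46 V.
Since V_CE = 7.46 V > V_CE(sat) ≈ 0.2 V, the transistor is in the active region as assumed.

I_C ≈ 3.2 mA, V_CE ≈ 7.5 V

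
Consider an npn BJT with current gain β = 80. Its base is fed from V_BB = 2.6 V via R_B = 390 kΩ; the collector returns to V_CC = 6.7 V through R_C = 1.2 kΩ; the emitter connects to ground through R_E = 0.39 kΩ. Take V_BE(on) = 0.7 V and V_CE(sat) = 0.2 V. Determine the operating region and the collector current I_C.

active; I_C ≈ 0.36 mA

Assume active. Base-emitter loop: I_B = (V_BB − V_BE)/(R_B + (β+1)R_E) = (2.6 − 0.7)/(390 + 81×0.39) = 0.00451 mA.
I_C = β·I_B = 80×0.00451 = 0.361 mA.
V_CE = V_CC − I_C·R_C − I_E·R_E = 6.7 − 0.361×1.2 − 0.365×0.39 = 6.12 V > V_CE(sat), so the active-region assumption holds.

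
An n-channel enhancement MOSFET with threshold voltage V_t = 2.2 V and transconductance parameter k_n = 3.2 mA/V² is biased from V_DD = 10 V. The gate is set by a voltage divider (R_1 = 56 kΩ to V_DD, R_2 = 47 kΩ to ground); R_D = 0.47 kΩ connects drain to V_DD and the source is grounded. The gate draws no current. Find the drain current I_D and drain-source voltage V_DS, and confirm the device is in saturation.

I_D ≈ 8.9 mA, V_DS ≈ 5.8 V

V_G = V_DD·R_2/(R_1+R_2) = 10×47/103 = 4.56 V. With the source grounded, V_GS = V_G = 4.56 V.
Assume saturation: I_D = (k_n/2)(V_GS − V_t)² = (3.2/2)×(4.56 − 2.2)² = 1.6×2.36² = 8.93 mA.
V_DS = V_DD − I_D·R_D = 10 − 8.93×0.47 = 5.8 V.
Saturation requires V_DS ≥ V_GS − V_t = 2.36 V; 5.8 ≥ 2.36 ✓.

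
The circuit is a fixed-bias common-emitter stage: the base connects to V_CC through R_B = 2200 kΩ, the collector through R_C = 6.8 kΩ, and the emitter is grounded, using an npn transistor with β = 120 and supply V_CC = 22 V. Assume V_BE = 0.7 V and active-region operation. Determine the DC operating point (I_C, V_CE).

Base loop: V_CC = I_B·R_B + V_BE, so I_B = (22 − 0.7)/2200 kΩ = 0.00968 mA.
In the active region I_C = β·I_B = 120 × 0.00968 = 1.16 mA.
Collector loop: V_CE = V_CC − I_C·R_C = 22 − 1.16×6.8 = 14.1 V.
Since V_CE = 14.1 V > V_CE(sat) ≈ 0.2 V, the transistor is in the active region as assumed.

I_C ≈ 1.2 mA, V_CE ≈ 14 V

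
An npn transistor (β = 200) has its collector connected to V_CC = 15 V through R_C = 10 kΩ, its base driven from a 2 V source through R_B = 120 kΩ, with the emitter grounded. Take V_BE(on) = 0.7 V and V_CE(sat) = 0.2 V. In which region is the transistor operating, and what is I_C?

Assume active: I_B = (2 − 0.7)/120 = 0.0108 mA, giving I_C = β·I_B = 2.17 mA.
But then V_CE = 15 − 2.17×10 = -6.67 V < V_CE(sat) = 0.2 V — impossible in the active region.
So the transistor is saturated. With V_CE = 0.2 V, I_C = (V_CC − 0.2)/R_C = 14.8/10 = 1.48 mA.
Check: β·I_B = 2.17 mA > I_C = 1.48 mA, confirming saturation.

saturation; I_C ≈ 1.5 mA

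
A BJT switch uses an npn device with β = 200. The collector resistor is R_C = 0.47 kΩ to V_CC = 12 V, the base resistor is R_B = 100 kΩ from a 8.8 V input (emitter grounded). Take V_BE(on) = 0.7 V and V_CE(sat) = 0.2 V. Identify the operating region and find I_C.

active; I_C ≈ 16 mA

Assume active. Base-emitter loop: I_B = (V_BB − V_BE)/R_B = (8.8 − 0.7)/100 = 0.081 mA.
I_C = β·I_B = 200×0.081 = 16.2 mA.
V_CE = V_CC − I_C·R_C = 12 − 16.2×0.47 = 4.39 V > V_CE(sat), so the active-region assumption holds.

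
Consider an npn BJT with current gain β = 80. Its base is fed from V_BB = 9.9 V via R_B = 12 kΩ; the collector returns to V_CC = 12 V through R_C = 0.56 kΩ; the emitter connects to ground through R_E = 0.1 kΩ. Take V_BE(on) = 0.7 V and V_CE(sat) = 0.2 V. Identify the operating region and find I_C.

Assume active: I_B = (9.9 − 0.7)/(12 + 81×0.1) = 0.458 mA, I_C = β·I_B = 36.6 mA.
Then V_CE = 12 − 36.6×0.56 − 37.1×0.1 = -12.2 V < 0.2 V — the active assumption fails.
Re-solve with V_CE = 0.2 V. KCL at the emitter: V_E/R_E = (V_BB−0.7−V_E)/R_B + (V_CC−0.2−V_E)/R_C, giving V_E = 1.84 V.
I_C = (V_CC − 0.2 − V_E)/R_C = (11.8 − 1.84)/0.56 = 17.8 mA.
Check: I_B = (9.2 − 1.84)/12 = 0.613 mA, and β·I_B = 49.1 mA > I_C, confirming saturation.

saturation; I_C ≈ 18 mA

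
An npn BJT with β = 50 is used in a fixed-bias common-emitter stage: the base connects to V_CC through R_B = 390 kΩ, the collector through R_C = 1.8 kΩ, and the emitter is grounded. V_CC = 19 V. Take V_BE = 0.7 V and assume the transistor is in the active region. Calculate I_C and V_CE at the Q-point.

I_C ≈ 2.3 mA, V_CE ≈ 15 V

Base loop: V_CC = I_B·R_B + V_BE, so I_B = (19 − 0.7)/390 kΩ = 0.0469 mA.
In the active region I_C = β·I_B = 50 × 0.0469 = 2.35 mA.
Collector loop: V_CE = V_CC − I_C·R_C = 19 − 2.35×1.8 = 14.8 V.
Since V_CE = 14.8 V > V_CE(sat) ≈ 0.2 V, the transistor is in the active region as assumed.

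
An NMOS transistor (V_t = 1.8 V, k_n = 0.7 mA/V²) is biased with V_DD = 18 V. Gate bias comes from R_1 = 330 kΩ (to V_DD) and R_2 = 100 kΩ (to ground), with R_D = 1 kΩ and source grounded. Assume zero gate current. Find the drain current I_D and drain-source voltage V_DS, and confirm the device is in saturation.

I_D ≈ 2 mA, V_DS ≈ 16 V

V_G = V_DD·R_2/(R_1+R_2) = 18×100/430 = 4.19 V. With the source grounded, V_GS = V_G = 4.19 V.
Assume saturation: I_D = (k_n/2)(V_GS − V_t)² = (0.7/2)×(4.19 − 1.8)² = 0.35×2.39² = 1.99 mA.
V_DS = V_DD − I_D·R_D = 18 − 1.99×1 = 16 V.
Saturation requires V_DS ≥ V_GS − V_t = 2.39 V; 16 ≥ 2.39 ✓.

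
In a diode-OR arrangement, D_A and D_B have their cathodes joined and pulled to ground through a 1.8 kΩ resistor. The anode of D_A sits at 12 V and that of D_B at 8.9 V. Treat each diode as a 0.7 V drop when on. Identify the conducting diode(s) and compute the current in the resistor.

Assume both conduct. Then node N would need to be at both 12−0.7 = 11.3 V and 8.9−0.7 = 8.2 V, which is impossible.
Assume only D_A conducts: V_N = 12 − 0.7 = 11.3 V, so I_R = 11.3/1.8 = 6.28 mA.
Check D_B: its anode-to-cathode voltage is 8.9 − 11.3 = -2.4 V < 0.7 V, so it is off. The assumption is consistent.

Only D_A conducts; I_R ≈ 6.3 mA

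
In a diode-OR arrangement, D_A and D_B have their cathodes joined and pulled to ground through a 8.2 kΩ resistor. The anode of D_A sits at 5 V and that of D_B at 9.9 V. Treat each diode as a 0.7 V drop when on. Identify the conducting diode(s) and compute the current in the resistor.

Assume both conduct. Then node N would need to be at both 5−0.7 = 4.3 V and 9.9−0.7 = 9.2 V, which is impossible.
Assume only D_B conducts: V_N = 9.9 − 0.7 = 9.2 V, so I_R = 9.2/8.2 = 1.12 mA.
Check D_A: its anode-to-cathode voltage is 5 − 9.2 = -4.2 V < 0.7 V, so it is off. The assumption is consistent.

Only D_B conducts; I_R ≈ 1.1 mA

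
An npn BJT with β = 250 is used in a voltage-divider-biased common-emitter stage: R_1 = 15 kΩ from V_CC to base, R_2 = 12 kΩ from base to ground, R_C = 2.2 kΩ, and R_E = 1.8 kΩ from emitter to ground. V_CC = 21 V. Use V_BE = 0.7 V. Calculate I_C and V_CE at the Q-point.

I_C ≈ 4.7 mA, V_CE ≈ 2.1 V

Thevenize the base divider: V_Th = V_CC·R_2/(R_1+R_2) = 21×12/27 = 9.33 V, R_Th = R_1‖R_2 = 6.67 kΩ.
Base-emitter loop: V_Th = I_B·R_Th + V_BE + (β+1)I_B·R_E, so I_B = (9.33 − 0.7) / (6.67 + 251×1.8) = 0.0188 mA.
I_C = β·I_B = 250×0.0188 = 4.71 mA, and I_E = (β+1)I_B = 4.73 mA.
V_CE = V_CC − I_C·R_C − I_E·R_E = 21 − 4.71×2.2 − 4.73×1.8 = 2.14 V.
V_CE = 2.14 V > 0.2 V confirms active-region operation.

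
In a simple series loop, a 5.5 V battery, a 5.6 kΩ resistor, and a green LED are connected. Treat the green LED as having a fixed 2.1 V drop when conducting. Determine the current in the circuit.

I ≈ 0.61 mA

KVL around the loop: 5.5 = V_D + I·R = 2.1 + I × 5.6 kΩ.
So I = (5.5 − 2.1) / 5.6 kΩ = 3.4 / 5.6 = 0.607 mA.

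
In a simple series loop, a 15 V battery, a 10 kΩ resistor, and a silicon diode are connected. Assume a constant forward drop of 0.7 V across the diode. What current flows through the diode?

KVL around the loop: 15 = V_D + I·R = 0.7 + I × 10 kΩ.
So I = (15 − 0.7) / 10 kΩ = 14.3 / 10 = 1.43 mA.

I ≈ 1.4 mA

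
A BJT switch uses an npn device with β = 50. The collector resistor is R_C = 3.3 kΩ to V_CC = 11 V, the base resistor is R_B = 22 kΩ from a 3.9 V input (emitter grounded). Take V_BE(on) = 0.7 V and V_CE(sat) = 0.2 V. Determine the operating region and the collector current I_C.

Assume active: I_B = (3.9 − 0.7)/22 = 0.145 mA, giving I_C = β·I_B = 7.27 mA.
But then V_CE = 11 − 7.27×3.3 = -13 V < V_CE(sat) = 0.2 V — impossible in the active region.
So the transistor is saturated. With V_CE = 0.2 V, I_C = (V_CC − 0.2)/R_C = 10.8/3.3 = 3.27 mA.
Check: β·I_B = 7.27 mA > I_C = 3.27 mA, confirming saturation.

saturation; I_C ≈ 3.3 mA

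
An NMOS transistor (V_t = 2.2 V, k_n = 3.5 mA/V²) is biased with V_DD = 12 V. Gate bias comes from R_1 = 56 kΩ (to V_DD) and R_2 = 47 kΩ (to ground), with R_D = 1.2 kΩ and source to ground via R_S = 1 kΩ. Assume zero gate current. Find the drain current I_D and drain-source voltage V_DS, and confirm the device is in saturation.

V_G = V_DD·R_2/(R_1+R_2) = 12×47/103 = 5.48 V.
Assume saturation: I_D = (k_n/2)(V_GS − V_t)² with V_GS = V_G − I_D·R_S = 5.48 − 1·I_D.
Substituting gives 1.75·I_D² − 12.5·I_D + 18.8 = 0, with roots I_D = 2.16 or 4.96 mA.
The root I_D = 4.96 mA gives V_GS = 0.517 V ≤ V_t, so take I_D = 2.16 mA.
Then V_GS = 3.31 V and V_DS = V_DD − I_D(R_D+R_S) = 12 − 2.16×2.2 = 7.24 V.
Saturation requires V_DS ≥ V_GS − V_t = 1.11 V; 7.24 ≥ 1.11 ✓.

I_D ≈ 2.2 mA, V_DS ≈ 7.2 V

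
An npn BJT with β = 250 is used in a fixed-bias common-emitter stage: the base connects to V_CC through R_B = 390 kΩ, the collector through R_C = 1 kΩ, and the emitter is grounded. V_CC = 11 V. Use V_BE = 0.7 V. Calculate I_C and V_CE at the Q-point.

I_C ≈ 6.6 mA, V_CE ≈ 4.4 V

Base loop: V_CC = I_B·R_B + V_BE, so I_B = (11 − 0.7)/390 kΩ = 0.0264 mA.
In the active region I_C = β·I_B = 250 × 0.0264 = 6.6 mA.
Collector loop: V_CE = V_CC − I_C·R_C = 11 − 6.6×1 = 4.4 V.
Since V_CE = 4.4 V > V_CE(sat) ≈ 0.2 V, the transistor is in the active region as assumed.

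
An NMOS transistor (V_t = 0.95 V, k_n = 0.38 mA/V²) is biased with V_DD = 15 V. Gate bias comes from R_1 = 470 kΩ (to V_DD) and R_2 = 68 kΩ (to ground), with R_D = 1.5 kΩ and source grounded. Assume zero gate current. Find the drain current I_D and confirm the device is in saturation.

V_G = V_DD·R_2/(R_1+R_2) = 15×68/538 = 1.9 V. With the source grounded, V_GS = V_G = 1.9 V.
Assume saturation: I_D = (k_n/2)(V_GS − V_t)² = (0.38/2)×(1.9 − 0.95)² = 0.19×0.946² = 0.17 mA.
V_DS = V_DD − I_D·R_D = 15 − 0.17×1.5 = 14.7 V.
Saturation requires V_DS ≥ V_GS − V_t = 0.946 V; 14.7 ≥ 0.946 ✓.

I_D ≈ 0.17 mA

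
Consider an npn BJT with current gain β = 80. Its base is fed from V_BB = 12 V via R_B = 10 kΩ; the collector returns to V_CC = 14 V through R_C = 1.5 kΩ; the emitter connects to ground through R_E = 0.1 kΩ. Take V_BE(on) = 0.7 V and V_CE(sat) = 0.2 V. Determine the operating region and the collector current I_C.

Assume active: I_B = (12 − 0.7)/(10 + 81×0.1) = 0.624 mA, I_C = β·I_B = 49.9 mA.
Then V_CE = 14 − 49.9×1.5 − 50.6×0.1 = -66 V < 0.2 V — the active assumption fails.
Re-solve with V_CE = 0.2 V. KCL at the emitter: V_E/R_E = (V_BB−0.7−V_E)/R_B + (V_CC−0.2−V_E)/R_C, giving V_E = 0.959 V.
I_C = (V_CC − 0.2 − V_E)/R_C = (13.8 − 0.959)/1.5 = 8.56 mA.
Check: I_B = (11.3 − 0.959)/10 = 1.03 mA, and β·I_B = 82.7 mA > I_C, confirming saturation.

saturation; I_C ≈ 8.6 mA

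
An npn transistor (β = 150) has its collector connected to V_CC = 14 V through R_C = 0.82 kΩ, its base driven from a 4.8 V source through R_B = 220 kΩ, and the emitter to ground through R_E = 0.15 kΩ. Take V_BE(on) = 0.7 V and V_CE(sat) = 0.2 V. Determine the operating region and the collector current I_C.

Assume active. Base-emitter loop: I_B = (V_BB − V_BE)/(R_B + (β+1)R_E) = (4.8 − 0.7)/(220 + 151×0.15) = 0.0169 mA.
I_C = β·I_B = 150×0.0169 = 2.53 mA.
V_CE = V_CC − I_C·R_C − I_E·R_E = 14 − 2.53×0.82 − 2.55×0.15 = 11.5 V > V_CE(sat), so the active-region assumption holds.

active; I_C ≈ 2.5 mA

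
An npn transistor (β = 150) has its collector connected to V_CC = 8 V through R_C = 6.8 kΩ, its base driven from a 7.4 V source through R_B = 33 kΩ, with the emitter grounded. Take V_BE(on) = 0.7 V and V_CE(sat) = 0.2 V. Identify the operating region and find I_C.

saturation; I_C ≈ 1.1 mA

Assume active: I_B = (7.4 − 0.7)/33 = 0.203 mA, giving I_C = β·I_B = 30.5 mA.
But then V_CE = 8 − 30.5×6.8 = -199 V < V_CE(sat) = 0.2 V — impossible in the active region.
So the transistor is saturated. With V_CE = 0.2 V, I_C = (V_CC − 0.2)/R_C = 7.8/6.8 = 1.15 mA.
Check: β·I_B = 30.5 mA > I_C = 1.15 mA, confirming saturation.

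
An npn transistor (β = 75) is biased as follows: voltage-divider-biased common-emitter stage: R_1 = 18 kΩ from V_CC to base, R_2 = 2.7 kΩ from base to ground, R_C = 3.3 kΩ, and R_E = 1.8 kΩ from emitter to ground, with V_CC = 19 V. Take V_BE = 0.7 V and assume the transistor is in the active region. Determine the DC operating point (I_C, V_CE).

Thevenize the base divider: V_Th = V_CC·R_2/(R_1+R_2) = 19×2.7/20.7 = 2.48 V, R_Th = R_1‖R_2 = 2.35 kΩ.
Base-emitter loop: V_Th = I_B·R_Th + V_BE + (β+1)I_B·R_E, so I_B = (2.48 − 0.7) / (2.35 + 76×1.8) = 0.0128 mA.
I_C = β·I_B = 75×0.0128 = 0.958 mA, and I_E = (β+1)I_B = 0.971 mA.
V_CE = V_CC − I_C·R_C − I_E·R_E = 19 − 0.958×3.3 − 0.971×1.8 = 14.1 V.
V_CE = 14.1 V > 0.2 V confirms active-region operation.

I_C ≈ 0.96 mA, V_CE ≈ 14 V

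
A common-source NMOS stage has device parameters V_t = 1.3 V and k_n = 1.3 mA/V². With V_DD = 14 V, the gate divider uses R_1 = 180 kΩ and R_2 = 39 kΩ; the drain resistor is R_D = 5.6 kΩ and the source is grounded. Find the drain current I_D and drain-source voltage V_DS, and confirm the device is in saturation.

V_G = V_DD·R_2/(R_1+R_2) = 14×39/219 = 2.49 V. With the source grounded, V_GS = V_G = 2.49 V.
Assume saturation: I_D = (k_n/2)(V_GS − V_t)² = (1.3/2)×(2.49 − 1.3)² = 0.65×1.19² = 0.925 mA.
V_DS = V_DD − I_D·R_D = 14 − 0.925×5.6 = 8.82 V.
Saturation requires V_DS ≥ V_GS − V_t = 1.19 V; 8.82 ≥ 1.19 ✓.

I_D ≈ 0.93 mA, V_DS ≈ 8.8 V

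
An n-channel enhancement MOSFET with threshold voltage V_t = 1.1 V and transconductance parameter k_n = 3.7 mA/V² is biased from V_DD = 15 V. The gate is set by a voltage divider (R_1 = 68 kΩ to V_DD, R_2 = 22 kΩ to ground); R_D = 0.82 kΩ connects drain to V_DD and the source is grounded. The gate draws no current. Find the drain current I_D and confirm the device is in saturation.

I_D ≈ 12 mA

V_G = V_DD·R_2/(R_1+R_2) = 15×22/90 = 3.67 V. With the source grounded, V_GS = V_G = 3.67 V.
Assume saturation: I_D = (k_n/2)(V_GS − V_t)² = (3.7/2)×(3.67 − 1.1)² = 1.85×2.57² = 12.2 mA.
V_DS = V_DD − I_D·R_D = 15 − 12.2×0.82 = 5.01 V.
Saturation requires V_DS ≥ V_GS − V_t = 2.57 V; 5.01 ≥ 2.57 ✓.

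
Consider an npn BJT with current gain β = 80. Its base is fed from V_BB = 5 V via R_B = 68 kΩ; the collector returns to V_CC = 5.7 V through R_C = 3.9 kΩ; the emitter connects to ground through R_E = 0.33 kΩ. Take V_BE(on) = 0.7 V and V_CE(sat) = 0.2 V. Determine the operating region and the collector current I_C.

Assume active: I_B = (5 − 0.7)/(68 + 81×0.33) = 0.0454 mA, I_C = β·I_B = 3.63 mA.
Then V_CE = 5.7 − 3.63×3.9 − 3.68×0.33 = -9.68 V < 0.2 V — the active assumption fails.
Re-solve with V_CE = 0.2 V. KCL at the emitter: V_E/R_E = (V_BB−0.7−V_E)/R_B + (V_CC−0.2−V_E)/R_C, giving V_E = 0.446 V.
I_C = (V_CC − 0.2 − V_E)/R_C = (5.5 − 0.446)/3.9 = 1.3 mA.
Check: I_B = (4.3 − 0.446)/68 = 0.0567 mA, and β·I_B = 4.53 mA > I_C, confirming saturation.

saturation; I_C ≈ 1.3 mA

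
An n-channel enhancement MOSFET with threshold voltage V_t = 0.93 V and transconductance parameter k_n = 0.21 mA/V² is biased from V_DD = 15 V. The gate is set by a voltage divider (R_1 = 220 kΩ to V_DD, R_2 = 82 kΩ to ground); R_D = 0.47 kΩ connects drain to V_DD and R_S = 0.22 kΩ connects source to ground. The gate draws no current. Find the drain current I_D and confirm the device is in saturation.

I_D ≈ 0.91 mA

V_G = V_DD·R_2/(R_1+R_2) = 15×82/302 = 4.07 V.
Assume saturation: I_D = (k_n/2)(V_GS − V_t)² with V_GS = V_G − I_D·R_S = 4.07 − 0.22·I_D.
Substituting gives 0.00508·I_D² − 1.15·I_D + 1.04 = 0, with roots I_D = 0.909 or 224 mA.
The root I_D = 224 mA gives V_GS = -45.3 V ≤ V_t, so take I_D = 0.909 mA.
Then V_GS = 3.87 V and V_DS = V_DD − I_D(R_D+R_S) = 15 − 0.909×0.69 = 14.4 V.
Saturation requires V_DS ≥ V_GS − V_t = 2.94 V; 14.4 ≥ 2.94 ✓.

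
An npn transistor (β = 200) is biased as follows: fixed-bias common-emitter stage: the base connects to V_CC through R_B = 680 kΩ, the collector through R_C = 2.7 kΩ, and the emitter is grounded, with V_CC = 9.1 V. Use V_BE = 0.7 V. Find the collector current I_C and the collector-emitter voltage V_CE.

I_C ≈ 2.5 mA, V_CE ≈ 2.4 V

Base loop: V_CC = I_B·R_B + V_BE, so I_B = (9.1 − 0.7)/680 kΩ = 0.0124 mA.
In the active region I_C = β·I_B = 200 × 0.0124 = 2.47 mA.
Collector loop: V_CE = V_CC − I_C·R_C = 9.1 − 2.47×2.7 = 2.43 V.
Since V_CE = 2.43 V > V_CE(sat) ≈ 0.2 V, the transistor is in the active region as assumed.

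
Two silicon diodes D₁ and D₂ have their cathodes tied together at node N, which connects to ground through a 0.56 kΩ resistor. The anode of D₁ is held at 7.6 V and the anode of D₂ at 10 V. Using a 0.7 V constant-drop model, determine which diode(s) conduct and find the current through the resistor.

Only D₂ conducts; I_R ≈ 17 mA

Assume both conduct. Then node N would need to be at both 7.6−0.7 = 6.9 V and 10−0.7 = 9.3 V, which is impossible.
Assume only D₂ conducts: V_N = 10 − 0.7 = 9.3 V, so I_R = 9.3/0.56 = 16.6 mA.
Check D₁: its anode-to-cathode voltage is 7.6 − 9.3 = -1.7 V < 0.7 V, so it is off. The assumption is consistent.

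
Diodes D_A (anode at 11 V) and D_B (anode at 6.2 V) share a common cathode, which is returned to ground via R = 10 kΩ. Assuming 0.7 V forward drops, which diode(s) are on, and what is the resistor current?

Only D_A conducts; I_R ≈ 1 mA

Assume both conduct. Then node N would need to be at both 11−0.7 = 10.3 V and 6.2−0.7 = 5.5 V, which is impossible.
Assume only D_A conducts: V_N = 11 − 0.7 = 10.3 V, so I_R = 10.3/10 = 1.03 mA.
Check D_B: its anode-to-cathode voltage is 6.2 − 10.3 = -4.1 V < 0.7 V, so it is off. The assumption is consistent.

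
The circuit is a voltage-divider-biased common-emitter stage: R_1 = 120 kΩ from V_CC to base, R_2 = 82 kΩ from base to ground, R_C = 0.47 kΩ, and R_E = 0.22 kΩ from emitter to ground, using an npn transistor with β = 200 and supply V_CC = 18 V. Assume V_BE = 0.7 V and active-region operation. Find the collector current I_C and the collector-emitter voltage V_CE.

I_C ≈ 14 mA, V_CE ≈ 8.2 V

Thevenize the base divider: V_Th = V_CC·R_2/(R_1+R_2) = 18×82/202 = 7.31 V, R_Th = R_1‖R_2 = 48.7 kΩ.
Base-emitter loop: V_Th = I_B·R_Th + V_BE + (β+1)I_B·R_E, so I_B = (7.31 − 0.7) / (48.7 + 201×0.22) = 0.0711 mA.
I_C = β·I_B = 200×0.0711 = 14.2 mA, and I_E = (β+1)I_B = 14.3 mA.
V_CE = V_CC − I_C·R_C − I_E·R_E = 18 − 14.2×0.47 − 14.3×0.22 = 8.17 V.
V_CE = 8.17 V > 0.2 V confirms active-region operation.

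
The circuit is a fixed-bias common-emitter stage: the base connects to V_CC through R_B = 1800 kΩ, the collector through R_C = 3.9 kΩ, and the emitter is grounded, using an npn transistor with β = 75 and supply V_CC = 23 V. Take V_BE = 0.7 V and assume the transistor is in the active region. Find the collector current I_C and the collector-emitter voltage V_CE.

Base loop: V_CC = I_B·R_B + V_BE, so I_B = (23 − 0.7)/1800 kΩ = 0.0124 mA.
In the active region I_C = β·I_B = 75 × 0.0124 = 0.929 mA.
Collector loop: V_CE = V_CC − I_C·R_C = 23 − 0.929×3.9 = 19.4 V.
Since V_CE = 19.4 V > V_CE(sat) ≈ 0.2 V, the transistor is in the active region as assumed.

I_C ≈ 0.93 mA, V_CE ≈ 19 V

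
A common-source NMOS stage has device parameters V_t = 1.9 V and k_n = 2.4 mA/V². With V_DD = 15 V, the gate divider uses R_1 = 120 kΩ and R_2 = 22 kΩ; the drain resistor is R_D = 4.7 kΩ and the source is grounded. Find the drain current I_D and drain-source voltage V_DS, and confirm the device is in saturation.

V_G = V_DD·R_2/(R_1+R_2) = 15×22/142 = 2.32 V. With the source grounded, V_GS = V_G = 2.32 V.
Assume saturation: I_D = (k_n/2)(V_GS − V_t)² = (2.4/2)×(2.32 − 1.9)² = 1.2×0.424² = 0.216 mA.
V_DS = V_DD − I_D·R_D = 15 − 0.216×4.7 = 14 V.
Saturation requires V_DS ≥ V_GS − V_t = 0.424 V; 14 ≥ 0.424 ✓.

I_D ≈ 0.22 mA, V_DS ≈ 14 V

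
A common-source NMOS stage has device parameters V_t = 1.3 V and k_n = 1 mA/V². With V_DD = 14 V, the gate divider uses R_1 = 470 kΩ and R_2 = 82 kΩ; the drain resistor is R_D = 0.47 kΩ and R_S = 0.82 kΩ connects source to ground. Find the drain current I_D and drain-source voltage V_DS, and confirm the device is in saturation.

V_G = V_DD·R_2/(R_1+R_2) = 14×82/552 = 2.08 V.
Assume saturation: I_D = (k_n/2)(V_GS − V_t)² with V_GS = V_G − I_D·R_S = 2.08 − 0.82·I_D.
Substituting gives 0.336·I_D² − 1.64·I_D + 0.304 = 0, with roots I_D = 0.193 or 4.68 mA.
The root I_D = 4.68 mA gives V_GS = -1.76 V ≤ V_t, so take I_D = 0.193 mA.
Then V_GS = 1.92 V and V_DS = V_DD − I_D(R_D+R_S) = 14 − 0.193×1.29 = 13.8 V.
Saturation requires V_DS ≥ V_GS − V_t = 0.621 V; 13.8 ≥ 0.621 ✓.

I_D ≈ 0.19 mA, V_DS ≈ 14 V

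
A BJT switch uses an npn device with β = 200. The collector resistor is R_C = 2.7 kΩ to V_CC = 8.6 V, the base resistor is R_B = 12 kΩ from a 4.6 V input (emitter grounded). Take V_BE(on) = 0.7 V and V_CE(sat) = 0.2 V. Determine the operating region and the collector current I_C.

saturation; I_C ≈ 3.1 mA

Assume active: I_B = (4.6 − 0.7)/12 = 0.325 mA, giving I_C = β·I_B = 65 mA.
But then V_CE = 8.6 − 65×2.7 = -167 V < V_CE(sat) = 0.2 V — impossible in the active region.
So the transistor is saturated. With V_CE = 0.2 V, I_C = (V_CC − 0.2)/R_C = 8.4/2.7 = 3.11 mA.
Check: β·I_B = 65 mA > I_C = 3.11 mA, confirming saturation.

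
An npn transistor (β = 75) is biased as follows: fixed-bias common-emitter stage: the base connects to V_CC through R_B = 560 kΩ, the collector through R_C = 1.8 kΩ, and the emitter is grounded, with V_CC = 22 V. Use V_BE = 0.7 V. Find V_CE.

V_CE ≈ 17 V

Base loop: V_CC = I_B·R_B + V_BE, so I_B = (22 − 0.7)/560 kΩ = 0.038 mA.
In the active region I_C = β·I_B = 75 × 0.038 = 2.85 mA.
Collector loop: V_CE = V_CC − I_C·R_C = 22 − 2.85×1.8 = 16.9 V.
Since V_CE = 16.9 V > V_CE(sat) ≈ 0.2 V, the transistor is in the active region as assumed.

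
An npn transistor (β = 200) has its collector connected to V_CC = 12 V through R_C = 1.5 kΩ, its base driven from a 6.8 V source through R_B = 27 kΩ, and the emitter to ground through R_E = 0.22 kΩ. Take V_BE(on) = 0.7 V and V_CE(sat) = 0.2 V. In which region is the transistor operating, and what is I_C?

Assume active: I_B = (6.8 − 0.7)/(27 + 201×0.22) = 0.0857 mA, I_C = β·I_B = 17.1 mA.
Then V_CE = 12 − 17.1×1.5 − 17.2×0.22 = -17.5 V < 0.2 V — the active assumption fails.
Re-solve with V_CE = 0.2 V. KCL at the emitter: V_E/R_E = (V_BB−0.7−V_E)/R_B + (V_CC−0.2−V_E)/R_C, giving V_E = 1.54 V.
I_C = (V_CC − 0.2 − V_E)/R_C = (11.8 − 1.54)/1.5 = 6.84 mA.
Check: I_B = (6.1 − 1.54)/27 = 0.169 mA, and β·I_B = 33.8 mA > I_C, confirming saturation.

saturation; I_C ≈ 6.8 mA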